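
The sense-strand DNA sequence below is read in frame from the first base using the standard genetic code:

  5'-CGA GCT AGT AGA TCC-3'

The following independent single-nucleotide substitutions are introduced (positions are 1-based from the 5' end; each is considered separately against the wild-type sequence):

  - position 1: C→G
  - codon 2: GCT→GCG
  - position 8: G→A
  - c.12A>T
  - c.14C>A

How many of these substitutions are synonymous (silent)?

1

Codon 1: CGA (Arg) → GGA (Gly) — missense.
Codon 2: GCT (Ala) → GCG (Ala) — synonymous.
Codon 3: AGT (Ser) → AAT (Asn) — missense.
Codon 4: AGA (Arg) → AGT (Ser) — missense.
Codon 5: TCC (Ser) → TAC (Tyr) — missense.
Synonymous: 1 of 5.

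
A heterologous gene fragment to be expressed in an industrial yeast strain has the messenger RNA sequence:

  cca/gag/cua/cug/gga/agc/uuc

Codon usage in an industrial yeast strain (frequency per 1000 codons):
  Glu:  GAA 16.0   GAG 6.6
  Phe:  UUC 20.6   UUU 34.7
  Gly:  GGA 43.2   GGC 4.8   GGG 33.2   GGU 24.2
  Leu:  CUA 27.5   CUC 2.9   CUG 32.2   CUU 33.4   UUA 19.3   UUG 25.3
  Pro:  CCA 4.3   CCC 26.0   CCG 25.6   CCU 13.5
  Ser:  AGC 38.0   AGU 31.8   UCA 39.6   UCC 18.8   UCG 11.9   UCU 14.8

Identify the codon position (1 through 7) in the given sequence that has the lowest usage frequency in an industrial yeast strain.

Codon 1 CCA (Pro): 4.3 per 1000.
Codon 2 GAG (Glu): 6.6 per 1000.
Codon 3 CUA (Leu): 27.5 per 1000.
Codon 4 CUG (Leu): 32.2 per 1000.
Codon 5 GGA (Gly): 43.2 per 1000.
Codon 6 AGC (Ser): 38.0 per 1000.
Codon 7 UUC (Phe): 20.6 per 1000.
Lowest frequency is 4.3 at codon 1.

1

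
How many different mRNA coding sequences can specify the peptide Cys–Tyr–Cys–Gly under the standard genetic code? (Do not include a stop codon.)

Cys: 2 codons.
Tyr: 2 codons.
Cys: 2 codons.
Gly: 4 codons.
2 × 2 × 2 × 4 = 32.

32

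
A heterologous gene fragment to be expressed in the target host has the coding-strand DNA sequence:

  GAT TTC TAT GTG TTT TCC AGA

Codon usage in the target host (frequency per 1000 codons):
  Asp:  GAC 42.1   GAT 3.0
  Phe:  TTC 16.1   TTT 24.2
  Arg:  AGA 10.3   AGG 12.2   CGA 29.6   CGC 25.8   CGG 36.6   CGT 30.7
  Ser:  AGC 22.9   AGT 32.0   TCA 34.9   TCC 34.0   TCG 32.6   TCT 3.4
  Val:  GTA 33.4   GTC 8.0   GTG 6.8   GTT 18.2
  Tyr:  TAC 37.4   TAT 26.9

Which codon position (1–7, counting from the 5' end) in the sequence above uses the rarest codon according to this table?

1

Codon 1 GAT (Asp): 3.0 per 1000.
Codon 2 TTC (Phe): 16.1 per 1000.
Codon 3 TAT (Tyr): 26.9 per 1000.
Codon 4 GTG (Val): 6.8 per 1000.
Codon 5 TTT (Phe): 24.2 per 1000.
Codon 6 TCC (Ser): 34.0 per 1000.
Codon 7 AGA (Arg): 10.3 per 1000.
Lowest frequency is 3.0 at codon 1.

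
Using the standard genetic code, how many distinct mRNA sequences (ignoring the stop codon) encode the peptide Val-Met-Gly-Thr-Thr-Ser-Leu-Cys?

18432

Val: 4 codons.
Met: 1 codon.
Gly: 4 codons.
Thr: 4 codons.
Thr: 4 codons.
Ser: 6 codons.
Leu: 6 codons.
Cys: 2 codons.
4 × 1 × 4 × 4 × 4 × 6 × 6 × 2 = 18432.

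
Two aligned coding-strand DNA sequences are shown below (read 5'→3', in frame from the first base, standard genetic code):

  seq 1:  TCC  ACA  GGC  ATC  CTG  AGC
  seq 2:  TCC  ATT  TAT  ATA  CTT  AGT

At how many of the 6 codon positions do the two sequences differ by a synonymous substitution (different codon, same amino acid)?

Codon 1: TCC Ser / TCC Ser — identical.
Codon 2: ACA Thr / ATT Ile — nonsynonymous.
Codon 3: GGC Gly / TAT Tyr — nonsynonymous.
Codon 4: ATC Ile / ATA Ile — synonymous.
Codon 5: CTG Leu / CTT Leu — synonymous.
Codon 6: AGC Ser / AGT Ser — synonymous.
Synonymous differences: 3.

3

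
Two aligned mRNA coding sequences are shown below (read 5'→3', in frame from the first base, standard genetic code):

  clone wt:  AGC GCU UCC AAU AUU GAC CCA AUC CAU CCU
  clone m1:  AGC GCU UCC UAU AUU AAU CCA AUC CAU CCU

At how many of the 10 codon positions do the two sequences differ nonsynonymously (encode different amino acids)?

Codon 1: AGC Ser / AGC Ser — identical.
Codon 2: GCU Ala / GCU Ala — identical.
Codon 3: UCC Ser / UCC Ser — identical.
Codon 4: AAU Asn / UAU Tyr — nonsynonymous.
Codon 5: AUU Ile / AUU Ile — identical.
Codon 6: GAC Asp / AAU Asn — nonsynonymous.
Codon 7: CCA Pro / CCA Pro — identical.
Codon 8: AUC Ile / AUC Ile — identical.
Codon 9: CAU His / CAU His — identical.
Codon 10: CCU Pro / CCU Pro — identical.
Nonsynonymous differences: 2.

2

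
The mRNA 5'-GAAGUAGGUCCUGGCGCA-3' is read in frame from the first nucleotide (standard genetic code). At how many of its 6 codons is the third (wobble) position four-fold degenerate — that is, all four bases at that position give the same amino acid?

5

Codon 1 GAA (Glu): third position 2-fold.
Codon 2 GUA (Val): third position 4-fold.
Codon 3 GGU (Gly): third position 4-fold.
Codon 4 CCU (Pro): third position 4-fold.
Codon 5 GGC (Gly): third position 4-fold.
Codon 6 GCA (Ala): third position 4-fold.
Four-fold degenerate third positions: 5.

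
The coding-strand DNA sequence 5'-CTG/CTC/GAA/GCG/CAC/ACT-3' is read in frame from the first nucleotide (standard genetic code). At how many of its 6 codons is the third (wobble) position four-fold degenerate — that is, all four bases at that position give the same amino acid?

Codon 1 CTG (Leu): third position 4-fold.
Codon 2 CTC (Leu): third position 4-fold.
Codon 3 GAA (Glu): third position 2-fold.
Codon 4 GCG (Ala): third position 4-fold.
Codon 5 CAC (His): third position 2-fold.
Codon 6 ACT (Thr): third position 4-fold.
Four-fold degenerate third positions: 4.

4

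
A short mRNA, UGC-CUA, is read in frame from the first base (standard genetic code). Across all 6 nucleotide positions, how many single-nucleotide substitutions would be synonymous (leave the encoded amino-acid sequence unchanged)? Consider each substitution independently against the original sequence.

5

Codon 1 (UGC, Cys): 1 synonymous substitution.
Codon 2 (CUA, Leu): 4 synonymous substitutions.
Total: 1 + 4 = 5.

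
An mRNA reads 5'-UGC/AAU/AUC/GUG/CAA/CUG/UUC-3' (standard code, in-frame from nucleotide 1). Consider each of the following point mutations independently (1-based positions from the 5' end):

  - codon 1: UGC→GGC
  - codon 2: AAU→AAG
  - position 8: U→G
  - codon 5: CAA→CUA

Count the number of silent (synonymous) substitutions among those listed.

Codon 1: UGC (Cys) → GGC (Gly) — missense.
Codon 2: AAU (Asn) → AAG (Lys) — missense.
Codon 3: AUC (Ile) → AGC (Ser) — missense.
Codon 5: CAA (Gln) → CUA (Leu) — missense.
Synonymous: 0 of 4.

0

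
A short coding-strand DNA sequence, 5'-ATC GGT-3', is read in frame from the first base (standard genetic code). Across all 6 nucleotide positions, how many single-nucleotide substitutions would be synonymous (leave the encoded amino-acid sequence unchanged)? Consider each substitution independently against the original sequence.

Codon 1 (ATC, Ile): 2 synonymous substitutions.
Codon 2 (GGT, Gly): 3 synonymous substitutions.
Total: 2 + 3 = 5.

5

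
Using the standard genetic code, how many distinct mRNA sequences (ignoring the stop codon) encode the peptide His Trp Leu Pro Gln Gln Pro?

His: 2 codons.
Trp: 1 codon.
Leu: 6 codons.
Pro: 4 codons.
Gln: 2 codons.
Gln: 2 codons.
Pro: 4 codons.
2 × 1 × 6 × 4 × 2 × 2 × 4 = 768.

768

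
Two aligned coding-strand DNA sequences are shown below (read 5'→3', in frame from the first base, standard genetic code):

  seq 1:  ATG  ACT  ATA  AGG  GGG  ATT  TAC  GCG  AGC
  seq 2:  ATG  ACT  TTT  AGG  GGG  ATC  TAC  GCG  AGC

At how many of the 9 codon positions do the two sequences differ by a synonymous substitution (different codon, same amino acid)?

1

Codon 1: ATG Met / ATG Met — identical.
Codon 2: ACT Thr / ACT Thr — identical.
Codon 3: ATA Ile / TTT Phe — nonsynonymous.
Codon 4: AGG Arg / AGG Arg — identical.
Codon 5: GGG Gly / GGG Gly — identical.
Codon 6: ATT Ile / ATC Ile — synonymous.
Codon 7: TAC Tyr / TAC Tyr — identical.
Codon 8: GCG Ala / GCG Ala — identical.
Codon 9: AGC Ser / AGC Ser — identical.
Synonymous differences: 1.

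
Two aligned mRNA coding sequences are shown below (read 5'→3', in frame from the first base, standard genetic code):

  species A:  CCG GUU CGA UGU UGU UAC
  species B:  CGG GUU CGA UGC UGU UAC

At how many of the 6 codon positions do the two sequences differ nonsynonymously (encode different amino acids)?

Codon 1: CCG Pro / CGG Arg — nonsynonymous.
Codon 2: GUU Val / GUU Val — identical.
Codon 3: CGA Arg / CGA Arg — identical.
Codon 4: UGU Cys / UGC Cys — synonymous.
Codon 5: UGU Cys / UGU Cys — identical.
Codon 6: UAC Tyr / UAC Tyr — identical.
Nonsynonymous differences: 1.

1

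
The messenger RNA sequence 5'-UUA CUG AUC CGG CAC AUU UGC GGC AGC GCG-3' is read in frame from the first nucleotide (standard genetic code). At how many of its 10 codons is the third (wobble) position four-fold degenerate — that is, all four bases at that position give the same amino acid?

Codon 1 UUA (Leu): third position 2-fold.
Codon 2 CUG (Leu): third position 4-fold.
Codon 3 AUC (Ile): third position 3-fold.
Codon 4 CGG (Arg): third position 4-fold.
Codon 5 CAC (His): third position 2-fold.
Codon 6 AUU (Ile): third position 3-fold.
Codon 7 UGC (Cys): third position 2-fold.
Codon 8 GGC (Gly): third position 4-fold.
Codon 9 AGC (Ser): third position 2-fold.
Codon 10 GCG (Ala): third position 4-fold.
Four-fold degenerate third positions: 4.

4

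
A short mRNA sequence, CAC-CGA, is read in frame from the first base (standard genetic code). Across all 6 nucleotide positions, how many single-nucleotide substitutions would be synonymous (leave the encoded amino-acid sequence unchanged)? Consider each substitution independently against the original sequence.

5

Codon 1 (CAC, His): 1 synonymous substitution.
Codon 2 (CGA, Arg): 4 synonymous substitutions.
Total: 1 + 4 = 5.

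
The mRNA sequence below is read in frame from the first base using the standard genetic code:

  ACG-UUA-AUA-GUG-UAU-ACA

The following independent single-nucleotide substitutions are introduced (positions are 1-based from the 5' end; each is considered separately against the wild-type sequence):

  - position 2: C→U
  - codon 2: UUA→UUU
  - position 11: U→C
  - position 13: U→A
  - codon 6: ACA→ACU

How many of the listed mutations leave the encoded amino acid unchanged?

Codon 1: ACG (Thr) → AUG (Met) — missense.
Codon 2: UUA (Leu) → UUU (Phe) — missense.
Codon 4: GUG (Val) → GCG (Ala) — missense.
Codon 5: UAU (Tyr) → AAU (Asn) — missense.
Codon 6: ACA (Thr) → ACU (Thr) — synonymous.
Synonymous: 1 of 5.

1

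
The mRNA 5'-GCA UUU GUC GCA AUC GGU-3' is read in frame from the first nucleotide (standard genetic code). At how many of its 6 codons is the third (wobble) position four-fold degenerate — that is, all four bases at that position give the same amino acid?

Codon 1 GCA (Ala): third position 4-fold.
Codon 2 UUU (Phe): third position 2-fold.
Codon 3 GUC (Val): third position 4-fold.
Codon 4 GCA (Ala): third position 4-fold.
Codon 5 AUC (Ile): third position 3-fold.
Codon 6 GGU (Gly): third position 4-fold.
Four-fold degenerate third positions: 4.

4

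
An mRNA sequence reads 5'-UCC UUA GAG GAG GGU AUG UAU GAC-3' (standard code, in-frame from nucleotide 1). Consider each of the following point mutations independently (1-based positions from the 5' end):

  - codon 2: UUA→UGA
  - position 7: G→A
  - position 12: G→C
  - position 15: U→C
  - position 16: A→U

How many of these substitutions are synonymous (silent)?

Codon 2: UUA (Leu) → UGA (Stop) — nonsense.
Codon 3: GAG (Glu) → AAG (Lys) — missense.
Codon 4: GAG (Glu) → GAC (Asp) — missense.
Codon 5: GGU (Gly) → GGC (Gly) — synonymous.
Codon 6: AUG (Met) → UUG (Leu) — missense.
Synonymous: 1 of 5.

1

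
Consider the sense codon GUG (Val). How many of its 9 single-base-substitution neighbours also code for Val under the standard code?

3

Position 1: none → 0 synonymous.
Position 2: none → 0 synonymous.
Position 3: GUU, GUC, GUA → 3 synonymous.
Total: 0 + 0 + 3 = 3.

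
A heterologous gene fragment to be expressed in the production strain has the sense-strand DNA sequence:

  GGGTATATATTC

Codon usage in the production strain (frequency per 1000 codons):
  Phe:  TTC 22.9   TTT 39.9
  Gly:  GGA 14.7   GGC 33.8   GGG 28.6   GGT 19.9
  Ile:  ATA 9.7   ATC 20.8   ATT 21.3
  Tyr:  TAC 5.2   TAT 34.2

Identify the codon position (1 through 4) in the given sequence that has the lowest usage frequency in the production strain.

3

Codon 1 GGG (Gly): 28.6 per 1000.
Codon 2 TAT (Tyr): 34.2 per 1000.
Codon 3 ATA (Ile): 9.7 per 1000.
Codon 4 TTC (Phe): 22.9 per 1000.
Lowest frequency is 9.7 at codon 3.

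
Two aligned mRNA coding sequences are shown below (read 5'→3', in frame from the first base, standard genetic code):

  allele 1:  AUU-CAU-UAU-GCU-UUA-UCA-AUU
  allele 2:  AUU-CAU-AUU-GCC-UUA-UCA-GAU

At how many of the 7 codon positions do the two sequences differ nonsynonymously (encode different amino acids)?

Codon 1: AUU Ile / AUU Ile — identical.
Codon 2: CAU His / CAU His — identical.
Codon 3: UAU Tyr / AUU Ile — nonsynonymous.
Codon 4: GCU Ala / GCC Ala — synonymous.
Codon 5: UUA Leu / UUA Leu — identical.
Codon 6: UCA Ser / UCA Ser — identical.
Codon 7: AUU Ile / GAU Asp — nonsynonymous.
Nonsynonymous differences: 2.

2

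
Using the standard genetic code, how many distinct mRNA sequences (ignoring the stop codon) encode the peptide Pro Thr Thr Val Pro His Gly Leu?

49152

Pro: 4 codons.
Thr: 4 codons.
Thr: 4 codons.
Val: 4 codons.
Pro: 4 codons.
His: 2 codons.
Gly: 4 codons.
Leu: 6 codons.
4 × 4 × 4 × 4 × 4 × 2 × 4 × 6 = 49152.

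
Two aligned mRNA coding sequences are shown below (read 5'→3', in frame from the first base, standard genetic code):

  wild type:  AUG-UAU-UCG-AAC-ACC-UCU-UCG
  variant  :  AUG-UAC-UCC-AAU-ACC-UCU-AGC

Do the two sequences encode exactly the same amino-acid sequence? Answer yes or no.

yes

Codon 1: AUG Met / AUG Met — identical.
Codon 2: UAU Tyr / UAC Tyr — synonymous.
Codon 3: UCG Ser / UCC Ser — synonymous.
Codon 4: AAC Asn / AAU Asn — synonymous.
Codon 5: ACC Thr / ACC Thr — identical.
Codon 6: UCU Ser / UCU Ser — identical.
Codon 7: UCG Ser / AGC Ser — synonymous.
Nonsynonymous differences: 0 → same protein.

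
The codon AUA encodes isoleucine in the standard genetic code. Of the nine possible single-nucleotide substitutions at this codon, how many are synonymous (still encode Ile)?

2

Position 1: none → 0 synonymous.
Position 2: none → 0 synonymous.
Position 3: AUU, AUC → 2 synonymous.
Total: 0 + 0 + 2 = 2.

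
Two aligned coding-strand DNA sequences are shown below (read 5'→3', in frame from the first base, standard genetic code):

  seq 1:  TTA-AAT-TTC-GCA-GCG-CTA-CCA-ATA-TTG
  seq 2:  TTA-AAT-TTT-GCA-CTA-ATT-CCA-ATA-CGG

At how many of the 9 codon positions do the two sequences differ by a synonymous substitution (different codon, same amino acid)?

Codon 1: TTA Leu / TTA Leu — identical.
Codon 2: AAT Asn / AAT Asn — identical.
Codon 3: TTC Phe / TTT Phe — synonymous.
Codon 4: GCA Ala / GCA Ala — identical.
Codon 5: GCG Ala / CTA Leu — nonsynonymous.
Codon 6: CTA Leu / ATT Ile — nonsynonymous.
Codon 7: CCA Pro / CCA Pro — identical.
Codon 8: ATA Ile / ATA Ile — identical.
Codon 9: TTG Leu / CGG Arg — nonsynonymous.
Synonymous differences: 1.

1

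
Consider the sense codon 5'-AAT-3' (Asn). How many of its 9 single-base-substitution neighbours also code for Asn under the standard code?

1

Position 1: none → 0 synonymous.
Position 2: none → 0 synonymous.
Position 3: AAC → 1 synonymous.
Total: 0 + 0 + 1 = 1.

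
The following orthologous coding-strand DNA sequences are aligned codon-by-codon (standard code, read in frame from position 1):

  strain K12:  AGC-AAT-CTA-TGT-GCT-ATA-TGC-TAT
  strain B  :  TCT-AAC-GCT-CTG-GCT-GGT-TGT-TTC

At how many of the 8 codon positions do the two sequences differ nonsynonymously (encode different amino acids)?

Codon 1: AGC Ser / TCT Ser — synonymous.
Codon 2: AAT Asn / AAC Asn — synonymous.
Codon 3: CTA Leu / GCT Ala — nonsynonymous.
Codon 4: TGT Cys / CTG Leu — nonsynonymous.
Codon 5: GCT Ala / GCT Ala — identical.
Codon 6: ATA Ile / GGT Gly — nonsynonymous.
Codon 7: TGC Cys / TGT Cys — synonymous.
Codon 8: TAT Tyr / TTC Phe — nonsynonymous.
Nonsynonymous differences: 4.

4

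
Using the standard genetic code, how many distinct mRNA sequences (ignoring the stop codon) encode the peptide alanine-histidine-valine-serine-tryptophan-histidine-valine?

1536

Ala: 4 codons.
His: 2 codons.
Val: 4 codons.
Ser: 6 codons.
Trp: 1 codon.
His: 2 codons.
Val: 4 codons.
4 × 2 × 4 × 6 × 1 × 2 × 4 = 1536.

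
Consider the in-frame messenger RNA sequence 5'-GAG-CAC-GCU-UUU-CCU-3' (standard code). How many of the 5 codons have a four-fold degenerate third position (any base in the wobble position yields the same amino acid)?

2

Codon 1 GAG (Glu): third position 2-fold.
Codon 2 CAC (His): third position 2-fold.
Codon 3 GCU (Ala): third position 4-fold.
Codon 4 UUU (Phe): third position 2-fold.
Codon 5 CCU (Pro): third position 4-fold.
Four-fold degenerate third positions: 2.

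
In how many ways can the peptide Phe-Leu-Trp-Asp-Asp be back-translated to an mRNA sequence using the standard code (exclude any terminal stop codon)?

48

Phe: 2 codons.
Leu: 6 codons.
Trp: 1 codon.
Asp: 2 codons.
Asp: 2 codons.
2 × 6 × 1 × 2 × 2 = 48.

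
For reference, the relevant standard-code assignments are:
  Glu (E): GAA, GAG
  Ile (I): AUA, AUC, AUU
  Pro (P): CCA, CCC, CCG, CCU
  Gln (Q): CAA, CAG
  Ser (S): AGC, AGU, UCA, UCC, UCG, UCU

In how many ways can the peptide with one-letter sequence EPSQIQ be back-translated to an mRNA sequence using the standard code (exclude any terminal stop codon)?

Glu: 2 codons.
Pro: 4 codons.
Ser: 6 codons.
Gln: 2 codons.
Ile: 3 codons.
Gln: 2 codons.
2 × 4 × 6 × 2 × 3 × 2 = 576.

576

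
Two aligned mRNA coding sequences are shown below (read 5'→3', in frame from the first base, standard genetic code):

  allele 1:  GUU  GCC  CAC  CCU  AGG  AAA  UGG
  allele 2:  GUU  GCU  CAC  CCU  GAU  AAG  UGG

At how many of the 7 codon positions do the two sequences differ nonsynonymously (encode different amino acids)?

1

Codon 1: GUU Val / GUU Val — identical.
Codon 2: GCC Ala / GCU Ala — synonymous.
Codon 3: CAC His / CAC His — identical.
Codon 4: CCU Pro / CCU Pro — identical.
Codon 5: AGG Arg / GAU Asp — nonsynonymous.
Codon 6: AAA Lys / AAG Lys — synonymous.
Codon 7: UGG Trp / UGG Trp — identical.
Nonsynonymous differences: 1.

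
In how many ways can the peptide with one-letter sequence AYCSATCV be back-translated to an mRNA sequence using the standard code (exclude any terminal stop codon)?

Ala: 4 codons.
Tyr: 2 codons.
Cys: 2 codons.
Ser: 6 codons.
Ala: 4 codons.
Thr: 4 codons.
Cys: 2 codons.
Val: 4 codons.
4 × 2 × 2 × 6 × 4 × 4 × 2 × 4 = 12288.

12288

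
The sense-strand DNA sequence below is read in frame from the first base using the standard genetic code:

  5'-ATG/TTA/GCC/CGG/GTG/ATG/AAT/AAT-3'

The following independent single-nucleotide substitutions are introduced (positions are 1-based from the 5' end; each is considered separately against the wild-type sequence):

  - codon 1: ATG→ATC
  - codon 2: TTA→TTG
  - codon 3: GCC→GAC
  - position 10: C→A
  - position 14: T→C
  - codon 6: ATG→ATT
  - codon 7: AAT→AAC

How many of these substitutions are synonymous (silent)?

Codon 1: ATG (Met) → ATC (Ile) — missense.
Codon 2: TTA (Leu) → TTG (Leu) — synonymous.
Codon 3: GCC (Ala) → GAC (Asp) — missense.
Codon 4: CGG (Arg) → AGG (Arg) — synonymous.
Codon 5: GTG (Val) → GCG (Ala) — missense.
Codon 6: ATG (Met) → ATT (Ile) — missense.
Codon 7: AAT (Asn) → AAC (Asn) — synonymous.
Synonymous: 3 of 7.

3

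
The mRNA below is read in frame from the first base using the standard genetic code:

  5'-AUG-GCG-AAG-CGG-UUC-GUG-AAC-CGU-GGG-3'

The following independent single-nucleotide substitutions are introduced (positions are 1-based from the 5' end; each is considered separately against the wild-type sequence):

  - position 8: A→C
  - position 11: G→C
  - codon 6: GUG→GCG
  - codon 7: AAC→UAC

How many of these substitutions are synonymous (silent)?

0

Codon 3: AAG (Lys) → ACG (Thr) — missense.
Codon 4: CGG (Arg) → CCG (Pro) — missense.
Codon 6: GUG (Val) → GCG (Ala) — missense.
Codon 7: AAC (Asn) → UAC (Tyr) — missense.
Synonymous: 0 of 4.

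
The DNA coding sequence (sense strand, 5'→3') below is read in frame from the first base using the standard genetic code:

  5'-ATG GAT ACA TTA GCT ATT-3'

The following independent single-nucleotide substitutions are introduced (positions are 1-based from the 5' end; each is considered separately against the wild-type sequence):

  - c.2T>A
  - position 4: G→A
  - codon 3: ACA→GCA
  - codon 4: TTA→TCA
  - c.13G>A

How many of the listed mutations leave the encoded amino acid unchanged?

Codon 1: ATG (Met) → AAG (Lys) — missense.
Codon 2: GAT (Asp) → AAT (Asn) — missense.
Codon 3: ACA (Thr) → GCA (Ala) — missense.
Codon 4: TTA (Leu) → TCA (Ser) — missense.
Codon 5: GCT (Ala) → ACT (Thr) — missense.
Synonymous: 0 of 5.

0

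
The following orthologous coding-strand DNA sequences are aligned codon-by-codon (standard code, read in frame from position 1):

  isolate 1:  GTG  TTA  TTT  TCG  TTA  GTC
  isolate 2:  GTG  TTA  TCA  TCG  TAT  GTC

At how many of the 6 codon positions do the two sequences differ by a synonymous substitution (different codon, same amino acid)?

0

Codon 1: GTG Val / GTG Val — identical.
Codon 2: TTA Leu / TTA Leu — identical.
Codon 3: TTT Phe / TCA Ser — nonsynonymous.
Codon 4: TCG Ser / TCG Ser — identical.
Codon 5: TTA Leu / TAT Tyr — nonsynonymous.
Codon 6: GTC Val / GTC Val — identical.
Synonymous differences: 0.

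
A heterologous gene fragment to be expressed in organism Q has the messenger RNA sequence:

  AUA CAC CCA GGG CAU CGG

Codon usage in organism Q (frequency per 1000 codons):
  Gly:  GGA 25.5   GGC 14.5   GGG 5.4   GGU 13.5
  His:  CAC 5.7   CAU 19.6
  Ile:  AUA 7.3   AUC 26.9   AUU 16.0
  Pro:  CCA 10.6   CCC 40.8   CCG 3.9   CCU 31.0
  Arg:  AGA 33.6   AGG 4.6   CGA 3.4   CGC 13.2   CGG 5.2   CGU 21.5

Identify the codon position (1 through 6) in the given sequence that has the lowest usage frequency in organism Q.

Codon 1 AUA (Ile): 7.3 per 1000.
Codon 2 CAC (His): 5.7 per 1000.
Codon 3 CCA (Pro): 10.6 per 1000.
Codon 4 GGG (Gly): 5.4 per 1000.
Codon 5 CAU (His): 19.6 per 1000.
Codon 6 CGG (Arg): 5.2 per 1000.
Lowest frequency is 5.2 at codon 6.

6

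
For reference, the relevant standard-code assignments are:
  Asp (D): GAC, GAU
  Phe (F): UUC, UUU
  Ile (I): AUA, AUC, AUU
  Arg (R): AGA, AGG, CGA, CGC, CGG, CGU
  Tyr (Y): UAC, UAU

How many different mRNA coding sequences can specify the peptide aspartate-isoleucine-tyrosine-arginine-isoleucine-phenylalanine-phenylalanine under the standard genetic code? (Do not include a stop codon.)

864

Asp: 2 codons.
Ile: 3 codons.
Tyr: 2 codons.
Arg: 6 codons.
Ile: 3 codons.
Phe: 2 codons.
Phe: 2 codons.
2 × 3 × 2 × 6 × 3 × 2 × 2 = 864.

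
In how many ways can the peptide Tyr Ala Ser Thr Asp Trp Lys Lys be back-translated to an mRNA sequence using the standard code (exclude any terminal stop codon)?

Tyr: 2 codons.
Ala: 4 codons.
Ser: 6 codons.
Thr: 4 codons.
Asp: 2 codons.
Trp: 1 codon.
Lys: 2 codons.
Lys: 2 codons.
2 × 4 × 6 × 4 × 2 × 1 × 2 × 2 = 1536.

1536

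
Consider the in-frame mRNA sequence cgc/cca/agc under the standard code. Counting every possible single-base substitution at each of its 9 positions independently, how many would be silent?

Codon 1 (CGC, Arg): 3 synonymous substitutions.
Codon 2 (CCA, Pro): 3 synonymous substitutions.
Codon 3 (AGC, Ser): 1 synonymous substitution.
Total: 3 + 3 + 1 = 7.

7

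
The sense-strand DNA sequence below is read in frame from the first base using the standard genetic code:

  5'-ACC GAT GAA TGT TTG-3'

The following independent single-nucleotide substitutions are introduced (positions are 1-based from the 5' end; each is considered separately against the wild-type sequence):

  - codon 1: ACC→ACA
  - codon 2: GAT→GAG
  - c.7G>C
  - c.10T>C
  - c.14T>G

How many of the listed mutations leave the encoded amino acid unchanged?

1

Codon 1: ACC (Thr) → ACA (Thr) — synonymous.
Codon 2: GAT (Asp) → GAG (Glu) — missense.
Codon 3: GAA (Glu) → CAA (Gln) — missense.
Codon 4: TGT (Cys) → CGT (Arg) — missense.
Codon 5: TTG (Leu) → TGG (Trp) — missense.
Synonymous: 1 of 5.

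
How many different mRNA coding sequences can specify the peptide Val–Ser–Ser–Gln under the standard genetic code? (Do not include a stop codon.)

Val: 4 codons.
Ser: 6 codons.
Ser: 6 codons.
Gln: 2 codons.
4 × 6 × 6 × 2 = 288.

288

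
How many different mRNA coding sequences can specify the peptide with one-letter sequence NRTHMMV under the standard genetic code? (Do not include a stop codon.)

384

Asn: 2 codons.
Arg: 6 codons.
Thr: 4 codons.
His: 2 codons.
Met: 1 codon.
Met: 1 codon.
Val: 4 codons.
2 × 6 × 4 × 2 × 1 × 1 × 4 = 384.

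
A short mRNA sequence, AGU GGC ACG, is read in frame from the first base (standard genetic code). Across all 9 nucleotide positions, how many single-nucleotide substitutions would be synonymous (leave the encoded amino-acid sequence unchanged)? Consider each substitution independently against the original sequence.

7

Codon 1 (AGU, Ser): 1 synonymous substitution.
Codon 2 (GGC, Gly): 3 synonymous substitutions.
Codon 3 (ACG, Thr): 3 synonymous substitutions.
Total: 1 + 3 + 3 = 7.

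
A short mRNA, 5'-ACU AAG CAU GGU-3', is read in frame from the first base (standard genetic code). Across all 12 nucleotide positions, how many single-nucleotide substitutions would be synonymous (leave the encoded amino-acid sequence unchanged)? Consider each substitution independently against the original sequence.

Codon 1 (ACU, Thr): 3 synonymous substitutions.
Codon 2 (AAG, Lys): 1 synonymous substitution.
Codon 3 (CAU, His): 1 synonymous substitution.
Codon 4 (GGU, Gly): 3 synonymous substitutions.
Total: 3 + 1 + 1 + 3 = 8.

8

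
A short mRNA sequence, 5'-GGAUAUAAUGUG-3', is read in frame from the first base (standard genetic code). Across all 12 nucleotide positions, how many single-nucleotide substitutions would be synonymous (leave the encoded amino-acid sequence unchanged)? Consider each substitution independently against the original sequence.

Codon 1 (GGA, Gly): 3 synonymous substitutions.
Codon 2 (UAU, Tyr): 1 synonymous substitution.
Codon 3 (AAU, Asn): 1 synonymous substitution.
Codon 4 (GUG, Val): 3 synonymous substitutions.
Total: 3 + 1 + 1 + 3 = 8.

8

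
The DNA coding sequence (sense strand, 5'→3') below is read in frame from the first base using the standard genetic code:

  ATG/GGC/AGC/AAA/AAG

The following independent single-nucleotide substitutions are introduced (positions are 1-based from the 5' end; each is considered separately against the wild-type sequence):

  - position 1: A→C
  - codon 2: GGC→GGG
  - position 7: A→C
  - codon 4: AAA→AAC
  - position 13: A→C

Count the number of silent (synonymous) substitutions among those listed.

Codon 1: ATG (Met) → CTG (Leu) — missense.
Codon 2: GGC (Gly) → GGG (Gly) — synonymous.
Codon 3: AGC (Ser) → CGC (Arg) — missense.
Codon 4: AAA (Lys) → AAC (Asn) — missense.
Codon 5: AAG (Lys) → CAG (Gln) — missense.
Synonymous: 1 of 5.

1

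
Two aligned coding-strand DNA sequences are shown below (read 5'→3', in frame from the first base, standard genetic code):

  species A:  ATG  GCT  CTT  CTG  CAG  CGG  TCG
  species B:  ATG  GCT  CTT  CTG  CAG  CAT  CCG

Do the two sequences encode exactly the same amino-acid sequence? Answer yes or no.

Codon 1: ATG Met / ATG Met — identical.
Codon 2: GCT Ala / GCT Ala — identical.
Codon 3: CTT Leu / CTT Leu — identical.
Codon 4: CTG Leu / CTG Leu — identical.
Codon 5: CAG Gln / CAG Gln — identical.
Codon 6: CGG Arg / CAT His — nonsynonymous.
Codon 7: TCG Ser / CCG Pro — nonsynonymous.
Nonsynonymous differences: 2 → different protein.

no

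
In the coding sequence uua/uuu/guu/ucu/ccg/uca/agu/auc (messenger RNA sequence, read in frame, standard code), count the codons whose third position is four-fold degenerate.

Codon 1 UUA (Leu): third position 2-fold.
Codon 2 UUU (Phe): third position 2-fold.
Codon 3 GUU (Val): third position 4-fold.
Codon 4 UCU (Ser): third position 4-fold.
Codon 5 CCG (Pro): third position 4-fold.
Codon 6 UCA (Ser): third position 4-fold.
Codon 7 AGU (Ser): third position 2-fold.
Codon 8 AUC (Ile): third position 3-fold.
Four-fold degenerate third positions: 4.

4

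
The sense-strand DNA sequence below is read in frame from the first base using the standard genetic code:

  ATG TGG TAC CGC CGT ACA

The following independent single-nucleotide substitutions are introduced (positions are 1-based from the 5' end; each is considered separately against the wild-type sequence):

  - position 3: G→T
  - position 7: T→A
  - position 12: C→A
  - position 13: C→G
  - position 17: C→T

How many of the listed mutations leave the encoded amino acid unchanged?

1

Codon 1: ATG (Met) → ATT (Ile) — missense.
Codon 3: TAC (Tyr) → AAC (Asn) — missense.
Codon 4: CGC (Arg) → CGA (Arg) — synonymous.
Codon 5: CGT (Arg) → GGT (Gly) — missense.
Codon 6: ACA (Thr) → ATA (Ile) — missense.
Synonymous: 1 of 5.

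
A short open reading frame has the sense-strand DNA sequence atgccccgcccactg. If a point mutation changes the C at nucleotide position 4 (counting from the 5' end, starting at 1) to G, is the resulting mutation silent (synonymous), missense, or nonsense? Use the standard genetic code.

Position 4 falls in codon 2: CCC → Pro.
After the substitution the codon is GCC → Ala.
Pro ≠ Ala, so this is a missense mutation.

missense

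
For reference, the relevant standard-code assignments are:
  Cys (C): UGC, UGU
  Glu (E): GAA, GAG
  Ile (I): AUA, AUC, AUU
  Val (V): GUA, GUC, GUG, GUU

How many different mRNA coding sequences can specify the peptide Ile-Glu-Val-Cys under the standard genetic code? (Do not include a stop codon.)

48

Ile: 3 codons.
Glu: 2 codons.
Val: 4 codons.
Cys: 2 codons.
3 × 2 × 4 × 2 = 48.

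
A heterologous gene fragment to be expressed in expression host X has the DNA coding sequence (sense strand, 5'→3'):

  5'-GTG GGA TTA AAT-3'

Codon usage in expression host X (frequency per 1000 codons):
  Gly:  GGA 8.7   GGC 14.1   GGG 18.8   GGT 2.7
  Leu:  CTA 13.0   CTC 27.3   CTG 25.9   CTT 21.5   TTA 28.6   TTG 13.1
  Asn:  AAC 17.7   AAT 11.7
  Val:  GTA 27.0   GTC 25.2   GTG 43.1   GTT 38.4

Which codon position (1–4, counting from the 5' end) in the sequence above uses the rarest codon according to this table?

Codon 1 GTG (Val): 43.1 per 1000.
Codon 2 GGA (Gly): 8.7 per 1000.
Codon 3 TTA (Leu): 28.6 per 1000.
Codon 4 AAT (Asn): 11.7 per 1000.
Lowest frequency is 8.7 at codon 2.

2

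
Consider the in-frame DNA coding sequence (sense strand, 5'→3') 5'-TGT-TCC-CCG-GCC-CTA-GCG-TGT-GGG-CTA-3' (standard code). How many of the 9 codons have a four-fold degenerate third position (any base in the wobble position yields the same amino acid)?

Codon 1 TGT (Cys): third position 2-fold.
Codon 2 TCC (Ser): third position 4-fold.
Codon 3 CCG (Pro): third position 4-fold.
Codon 4 GCC (Ala): third position 4-fold.
Codon 5 CTA (Leu): third position 4-fold.
Codon 6 GCG (Ala): third position 4-fold.
Codon 7 TGT (Cys): third position 2-fold.
Codon 8 GGG (Gly): third position 4-fold.
Codon 9 CTA (Leu): third position 4-fold.
Four-fold degenerate third positions: 7.

7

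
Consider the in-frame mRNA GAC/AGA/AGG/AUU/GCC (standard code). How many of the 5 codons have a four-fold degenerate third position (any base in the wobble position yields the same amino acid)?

Codon 1 GAC (Asp): third position 2-fold.
Codon 2 AGA (Arg): third position 2-fold.
Codon 3 AGG (Arg): third position 2-fold.
Codon 4 AUU (Ile): third position 3-fold.
Codon 5 GCC (Ala): third position 4-fold.
Four-fold degenerate third positions: 1.

1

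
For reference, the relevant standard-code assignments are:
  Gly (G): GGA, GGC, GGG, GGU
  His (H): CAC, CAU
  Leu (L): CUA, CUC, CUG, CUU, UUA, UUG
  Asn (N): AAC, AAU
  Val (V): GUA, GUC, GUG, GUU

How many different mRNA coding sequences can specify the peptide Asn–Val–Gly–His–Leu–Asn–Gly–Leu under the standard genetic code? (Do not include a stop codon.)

Asn: 2 codons.
Val: 4 codons.
Gly: 4 codons.
His: 2 codons.
Leu: 6 codons.
Asn: 2 codons.
Gly: 4 codons.
Leu: 6 codons.
2 × 4 × 4 × 2 × 6 × 2 × 4 × 6 = 18432.

18432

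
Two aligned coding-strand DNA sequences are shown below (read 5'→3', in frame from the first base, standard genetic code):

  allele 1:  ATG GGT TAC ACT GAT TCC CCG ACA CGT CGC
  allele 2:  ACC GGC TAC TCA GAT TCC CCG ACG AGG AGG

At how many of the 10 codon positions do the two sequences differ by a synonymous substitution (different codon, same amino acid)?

4

Codon 1: ATG Met / ACC Thr — nonsynonymous.
Codon 2: GGT Gly / GGC Gly — synonymous.
Codon 3: TAC Tyr / TAC Tyr — identical.
Codon 4: ACT Thr / TCA Ser — nonsynonymous.
Codon 5: GAT Asp / GAT Asp — identical.
Codon 6: TCC Ser / TCC Ser — identical.
Codon 7: CCG Pro / CCG Pro — identical.
Codon 8: ACA Thr / ACG Thr — synonymous.
Codon 9: CGT Arg / AGG Arg — synonymous.
Codon 10: CGC Arg / AGG Arg — synonymous.
Synonymous differences: 4.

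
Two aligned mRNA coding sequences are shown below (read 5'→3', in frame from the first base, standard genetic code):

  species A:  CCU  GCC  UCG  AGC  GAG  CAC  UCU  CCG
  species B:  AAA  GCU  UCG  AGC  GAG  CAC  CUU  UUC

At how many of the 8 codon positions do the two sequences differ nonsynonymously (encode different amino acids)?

Codon 1: CCU Pro / AAA Lys — nonsynonymous.
Codon 2: GCC Ala / GCU Ala — synonymous.
Codon 3: UCG Ser / UCG Ser — identical.
Codon 4: AGC Ser / AGC Ser — identical.
Codon 5: GAG Glu / GAG Glu — identical.
Codon 6: CAC His / CAC His — identical.
Codon 7: UCU Ser / CUU Leu — nonsynonymous.
Codon 8: CCG Pro / UUC Phe — nonsynonymous.
Nonsynonymous differences: 3.

3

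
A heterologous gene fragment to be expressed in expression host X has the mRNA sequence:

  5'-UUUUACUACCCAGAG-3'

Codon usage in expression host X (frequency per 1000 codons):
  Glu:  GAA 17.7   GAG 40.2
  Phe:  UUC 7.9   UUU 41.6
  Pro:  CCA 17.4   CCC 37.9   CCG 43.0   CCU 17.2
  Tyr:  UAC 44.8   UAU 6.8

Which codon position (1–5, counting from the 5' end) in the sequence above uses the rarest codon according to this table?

Codon 1 UUU (Phe): 41.6 per 1000.
Codon 2 UAC (Tyr): 44.8 per 1000.
Codon 3 UAC (Tyr): 44.8 per 1000.
Codon 4 CCA (Pro): 17.4 per 1000.
Codon 5 GAG (Glu): 40.2 per 1000.
Lowest frequency is 17.4 at codon 4.

4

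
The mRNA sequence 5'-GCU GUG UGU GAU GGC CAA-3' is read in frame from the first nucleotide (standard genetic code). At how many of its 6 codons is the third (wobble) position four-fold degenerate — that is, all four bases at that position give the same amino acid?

3

Codon 1 GCU (Ala): third position 4-fold.
Codon 2 GUG (Val): third position 4-fold.
Codon 3 UGU (Cys): third position 2-fold.
Codon 4 GAU (Asp): third position 2-fold.
Codon 5 GGC (Gly): third position 4-fold.
Codon 6 CAA (Gln): third position 2-fold.
Four-fold degenerate third positions: 3.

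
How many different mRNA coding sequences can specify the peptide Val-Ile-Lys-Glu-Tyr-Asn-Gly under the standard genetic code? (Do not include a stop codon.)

768

Val: 4 codons.
Ile: 3 codons.
Lys: 2 codons.
Glu: 2 codons.
Tyr: 2 codons.
Asn: 2 codons.
Gly: 4 codons.
4 × 3 × 2 × 2 × 2 × 2 × 4 = 768.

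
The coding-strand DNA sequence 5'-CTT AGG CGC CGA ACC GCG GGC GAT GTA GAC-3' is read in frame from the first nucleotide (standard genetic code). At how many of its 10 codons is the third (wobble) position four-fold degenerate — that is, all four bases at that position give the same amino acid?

7

Codon 1 CTT (Leu): third position 4-fold.
Codon 2 AGG (Arg): third position 2-fold.
Codon 3 CGC (Arg): third position 4-fold.
Codon 4 CGA (Arg): third position 4-fold.
Codon 5 ACC (Thr): third position 4-fold.
Codon 6 GCG (Ala): third position 4-fold.
Codon 7 GGC (Gly): third position 4-fold.
Codon 8 GAT (Asp): third position 2-fold.
Codon 9 GTA (Val): third position 4-fold.
Codon 10 GAC (Asp): third position 2-fold.
Four-fold degenerate third positions: 7.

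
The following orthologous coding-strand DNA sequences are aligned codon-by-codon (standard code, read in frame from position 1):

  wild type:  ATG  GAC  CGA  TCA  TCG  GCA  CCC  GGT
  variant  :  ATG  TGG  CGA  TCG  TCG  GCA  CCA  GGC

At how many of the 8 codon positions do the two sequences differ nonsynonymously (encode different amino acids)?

Codon 1: ATG Met / ATG Met — identical.
Codon 2: GAC Asp / TGG Trp — nonsynonymous.
Codon 3: CGA Arg / CGA Arg — identical.
Codon 4: TCA Ser / TCG Ser — synonymous.
Codon 5: TCG Ser / TCG Ser — identical.
Codon 6: GCA Ala / GCA Ala — identical.
Codon 7: CCC Pro / CCA Pro — synonymous.
Codon 8: GGT Gly / GGC Gly — synonymous.
Nonsynonymous differences: 1.

1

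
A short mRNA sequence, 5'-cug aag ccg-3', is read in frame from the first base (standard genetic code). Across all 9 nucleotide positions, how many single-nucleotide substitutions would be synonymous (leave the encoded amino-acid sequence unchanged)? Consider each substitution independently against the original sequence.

8

Codon 1 (CUG, Leu): 4 synonymous substitutions.
Codon 2 (AAG, Lys): 1 synonymous substitution.
Codon 3 (CCG, Pro): 3 synonymous substitutions.
Total: 4 + 1 + 3 = 8.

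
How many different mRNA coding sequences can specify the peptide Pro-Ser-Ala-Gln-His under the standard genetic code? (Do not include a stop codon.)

384

Pro: 4 codons.
Ser: 6 codons.
Ala: 4 codons.
Gln: 2 codons.
His: 2 codons.
4 × 6 × 4 × 2 × 2 = 384.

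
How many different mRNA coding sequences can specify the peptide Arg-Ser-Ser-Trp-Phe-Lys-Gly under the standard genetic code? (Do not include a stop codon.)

3456

Arg: 6 codons.
Ser: 6 codons.
Ser: 6 codons.
Trp: 1 codon.
Phe: 2 codons.
Lys: 2 codons.
Gly: 4 codons.
6 × 6 × 6 × 1 × 2 × 2 × 4 = 3456.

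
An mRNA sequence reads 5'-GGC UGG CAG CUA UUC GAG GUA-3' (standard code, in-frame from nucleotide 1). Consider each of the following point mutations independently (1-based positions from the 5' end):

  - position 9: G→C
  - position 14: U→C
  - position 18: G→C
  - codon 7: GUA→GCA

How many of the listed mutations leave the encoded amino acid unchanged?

Codon 3: CAG (Gln) → CAC (His) — missense.
Codon 5: UUC (Phe) → UCC (Ser) — missense.
Codon 6: GAG (Glu) → GAC (Asp) — missense.
Codon 7: GUA (Val) → GCA (Ala) — missense.
Synonymous: 0 of 4.

0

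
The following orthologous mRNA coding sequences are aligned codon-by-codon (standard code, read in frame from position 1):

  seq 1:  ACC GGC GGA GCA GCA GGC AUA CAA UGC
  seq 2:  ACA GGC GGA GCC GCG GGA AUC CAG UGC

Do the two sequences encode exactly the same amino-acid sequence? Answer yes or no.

Codon 1: ACC Thr / ACA Thr — synonymous.
Codon 2: GGC Gly / GGC Gly — identical.
Codon 3: GGA Gly / GGA Gly — identical.
Codon 4: GCA Ala / GCC Ala — synonymous.
Codon 5: GCA Ala / GCG Ala — synonymous.
Codon 6: GGC Gly / GGA Gly — synonymous.
Codon 7: AUA Ile / AUC Ile — synonymous.
Codon 8: CAA Gln / CAG Gln — synonymous.
Codon 9: UGC Cys / UGC Cys — identical.
Nonsynonymous differences: 0 → same protein.

yes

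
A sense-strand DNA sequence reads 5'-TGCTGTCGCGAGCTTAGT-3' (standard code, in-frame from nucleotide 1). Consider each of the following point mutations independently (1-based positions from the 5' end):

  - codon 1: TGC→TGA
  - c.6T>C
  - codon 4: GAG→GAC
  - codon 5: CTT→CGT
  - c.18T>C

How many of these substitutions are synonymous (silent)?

2

Codon 1: TGC (Cys) → TGA (Stop) — nonsense.
Codon 2: TGT (Cys) → TGC (Cys) — synonymous.
Codon 4: GAG (Glu) → GAC (Asp) — missense.
Codon 5: CTT (Leu) → CGT (Arg) — missense.
Codon 6: AGT (Ser) → AGC (Ser) — synonymous.
Synonymous: 2 of 5.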